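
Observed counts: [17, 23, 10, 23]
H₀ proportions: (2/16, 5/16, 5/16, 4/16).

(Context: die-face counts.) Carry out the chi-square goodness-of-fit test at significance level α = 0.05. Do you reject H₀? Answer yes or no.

n = 73; E_i = n·p_i = [9.12, 22.81, 22.81, 18.25]
χ² = (17−9.12)²/9.12 + (23−22.81)²/22.81 + (10−22.81)²/22.81 + (23−18.25)²/18.25 = 15.2301
df = 3
p-value (upper-tail) = 0.00163
At α=0.05: p < α → reject H₀

reject H₀: yes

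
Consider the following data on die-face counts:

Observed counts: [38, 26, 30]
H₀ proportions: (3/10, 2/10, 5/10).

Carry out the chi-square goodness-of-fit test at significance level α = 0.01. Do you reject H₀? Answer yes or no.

n = 94; E_i = n·p_i = [28.20, 18.80, 47.00]
χ² = (38−28.20)²/28.20 + (26−18.80)²/18.80 + (30−47.00)²/47.00 = 12.3121
df = 2
p-value (upper-tail) = 0.00212
At α=0.01: p < α → reject H₀

reject H₀: yes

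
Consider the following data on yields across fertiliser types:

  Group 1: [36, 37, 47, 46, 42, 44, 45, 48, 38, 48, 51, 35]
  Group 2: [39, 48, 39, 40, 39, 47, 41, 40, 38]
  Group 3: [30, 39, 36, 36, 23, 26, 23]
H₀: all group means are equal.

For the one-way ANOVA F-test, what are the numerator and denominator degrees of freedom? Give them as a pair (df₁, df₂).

degrees of freedom = [2, 25]

k = 3 groups, N = 28 total
df = (k−1, N−k) = (3−1, 28−3) = (2, 25)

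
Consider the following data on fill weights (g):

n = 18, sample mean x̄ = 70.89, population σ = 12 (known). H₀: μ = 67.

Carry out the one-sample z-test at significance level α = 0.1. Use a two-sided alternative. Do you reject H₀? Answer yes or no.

SE = σ/√n = 12/√18 = 2.8284
z = (x̄−μ₀)/SE = (70.89−67)/2.8284 = 1.3753
p-value (two-sided) = 0.16903
At α=0.1: p ≥ α → fail to reject H₀

reject H₀: no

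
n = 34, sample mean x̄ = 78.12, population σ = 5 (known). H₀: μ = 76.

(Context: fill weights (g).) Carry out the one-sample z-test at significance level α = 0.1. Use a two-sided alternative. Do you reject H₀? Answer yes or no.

reject H₀: yes

SE = σ/√n = 5/√34 = 0.8575
z = (x̄−μ₀)/SE = (78.12−76)/0.8575 = 2.4723
p-value (two-sided) = 0.01342
At α=0.1: p < α → reject H₀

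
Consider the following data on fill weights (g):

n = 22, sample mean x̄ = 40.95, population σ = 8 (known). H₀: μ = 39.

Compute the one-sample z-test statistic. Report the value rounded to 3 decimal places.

SE = σ/√n = 8/√22 = 1.7056
z = (x̄−μ₀)/SE = (40.95−39)/1.7056 = 1.1433

test statistic = 1.143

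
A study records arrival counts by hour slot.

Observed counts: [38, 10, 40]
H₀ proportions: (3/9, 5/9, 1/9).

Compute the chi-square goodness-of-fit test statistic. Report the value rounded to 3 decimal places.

n = 88; E_i = n·p_i = [29.33, 48.89, 9.78]
χ² = (38−29.33)²/29.33 + (10−48.89)²/48.89 + (40−9.78)²/9.78 = 126.9091
df = 2

test statistic = 126.909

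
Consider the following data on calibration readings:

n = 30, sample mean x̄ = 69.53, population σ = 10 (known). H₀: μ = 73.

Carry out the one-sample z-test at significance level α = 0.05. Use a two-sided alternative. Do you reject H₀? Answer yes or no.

SE = σ/√n = 10/√30 = 1.8257
z = (x̄−μ₀)/SE = (69.53−73)/1.8257 = -1.9006
p-value (two-sided) = 0.05735
At α=0.05: p ≥ α → fail to reject H₀

reject H₀: no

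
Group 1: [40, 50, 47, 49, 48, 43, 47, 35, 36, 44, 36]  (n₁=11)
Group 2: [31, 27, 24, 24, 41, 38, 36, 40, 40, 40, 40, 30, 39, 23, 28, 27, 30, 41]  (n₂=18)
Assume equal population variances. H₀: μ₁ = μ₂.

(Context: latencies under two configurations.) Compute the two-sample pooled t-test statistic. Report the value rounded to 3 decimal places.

test statistic = 4.078

x̄₁=43.182, s₁=5.600, n₁=11
x̄₂=33.278, s₂=6.746, n₂=18
s_p² = [10·5.600² + 17·6.746²]/27 = 40.2684
SE = √(s_p²·(1/11+1/18)) = 2.4286
t = (43.182−33.278)/2.4286 = 4.0782
df = 27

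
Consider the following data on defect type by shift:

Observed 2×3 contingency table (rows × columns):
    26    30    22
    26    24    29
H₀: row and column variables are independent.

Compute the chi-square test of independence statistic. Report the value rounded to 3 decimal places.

test statistic = 1.621

Row totals [78, 79], col totals [52, 54, 51], n=157
χ² = (26−25.83)²/25.83 + (30−26.83)²/26.83 + (22−25.34)²/25.34 + (26−26.17)²/26.17 + (24−27.17)²/27.17 + (29−25.66)²/25.66 = 1.6211
df = 2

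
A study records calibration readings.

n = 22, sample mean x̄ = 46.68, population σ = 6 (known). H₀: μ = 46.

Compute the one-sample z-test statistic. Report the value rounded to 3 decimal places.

test statistic = 0.532

SE = σ/√n = 6/√22 = 1.2792
z = (x̄−μ₀)/SE = (46.68−46)/1.2792 = 0.5316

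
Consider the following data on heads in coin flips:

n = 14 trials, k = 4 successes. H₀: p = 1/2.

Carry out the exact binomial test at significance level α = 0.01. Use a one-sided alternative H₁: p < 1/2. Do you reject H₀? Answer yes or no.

reject H₀: no

Exact binomial: n=14, k=4, p₀=1/2=0.5000
P(X≤4) from Σ C(n,i)·p₀^i·(1−p₀)^(n−i)
p-value (one-sided, H₁ less) = 0.08978
At α=0.01: p ≥ α → fail to reject H₀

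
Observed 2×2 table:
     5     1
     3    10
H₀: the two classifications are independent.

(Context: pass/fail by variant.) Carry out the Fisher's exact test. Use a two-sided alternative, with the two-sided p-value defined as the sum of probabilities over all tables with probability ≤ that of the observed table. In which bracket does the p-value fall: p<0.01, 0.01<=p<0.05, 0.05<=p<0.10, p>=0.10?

Margins: r₁=6, r₂=13, c₁=8, c₂=11, n=19
p_obs = C(6,5)·C(13,3)/C(19,8); sum pmf over tables with pmf ≤ p_obs
p-value (two-sided) = 0.04076
→ bracket: 0.01<=p<0.05

p-value bracket: 0.01<=p<0.05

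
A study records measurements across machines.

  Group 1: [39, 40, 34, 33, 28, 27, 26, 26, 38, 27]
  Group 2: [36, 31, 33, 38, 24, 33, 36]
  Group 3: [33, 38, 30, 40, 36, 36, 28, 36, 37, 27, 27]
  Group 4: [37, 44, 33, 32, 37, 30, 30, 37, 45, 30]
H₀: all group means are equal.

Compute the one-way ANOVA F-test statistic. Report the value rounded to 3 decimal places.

test statistic = 0.871

Group means [31.80, 33.00, 33.45, 35.50], grand mean 33.474
SSB = Σnᵢ(x̄ᵢ−x̄)² = 70.646; SSW = ΣΣ(x−x̄ᵢ)² = 918.827
MSB = 70.646/3 = 23.5488; MSW = 918.827/34 = 27.0243
F = MSB/MSW = 0.8714
df = (3, 34)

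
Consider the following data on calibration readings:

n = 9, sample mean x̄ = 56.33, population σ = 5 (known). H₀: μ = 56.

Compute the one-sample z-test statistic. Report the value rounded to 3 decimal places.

test statistic = 0.198

SE = σ/√n = 5/√9 = 1.6667
z = (x̄−μ₀)/SE = (56.33−56)/1.6667 = 0.1980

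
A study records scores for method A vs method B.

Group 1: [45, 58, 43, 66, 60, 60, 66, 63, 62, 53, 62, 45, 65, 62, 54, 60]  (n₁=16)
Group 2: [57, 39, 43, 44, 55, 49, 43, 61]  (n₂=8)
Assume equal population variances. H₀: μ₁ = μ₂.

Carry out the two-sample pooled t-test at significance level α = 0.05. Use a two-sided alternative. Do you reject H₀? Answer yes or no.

reject H₀: yes

x̄₁=57.750, s₁=7.594, n₁=16
x̄₂=48.875, s₂=7.936, n₂=8
s_p² = [15·7.594² + 7·7.936²]/22 = 59.3580
SE = √(s_p²·(1/16+1/8)) = 3.3361
t = (57.750−48.875)/3.3361 = 2.6603
df = 22
p-value (two-sided) = 0.01429
At α=0.05: p < α → reject H₀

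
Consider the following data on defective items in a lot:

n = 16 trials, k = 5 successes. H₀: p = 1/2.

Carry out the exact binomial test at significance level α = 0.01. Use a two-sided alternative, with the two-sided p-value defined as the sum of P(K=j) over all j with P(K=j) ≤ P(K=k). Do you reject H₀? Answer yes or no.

Exact binomial: n=16, k=5, p₀=1/2=0.5000
P(X=j) = C(n,j)·p₀^j·(1−p₀)^(n−j); p = Σ P(X=j) over j with P(X=j) ≤ P(X=5)
p-value (two-sided) = 0.21011
At α=0.01: p ≥ α → fail to reject H₀

reject H₀: no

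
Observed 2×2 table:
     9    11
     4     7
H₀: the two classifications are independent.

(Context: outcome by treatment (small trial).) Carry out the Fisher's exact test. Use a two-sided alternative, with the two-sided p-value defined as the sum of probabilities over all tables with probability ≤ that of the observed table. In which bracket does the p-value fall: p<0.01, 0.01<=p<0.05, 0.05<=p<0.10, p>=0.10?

p-value bracket: p>=0.10

Margins: r₁=20, r₂=11, c₁=13, c₂=18, n=31
p_obs = C(20,9)·C(11,4)/C(31,13); sum pmf over tables with pmf ≤ p_obs
p-value (two-sided) = 0.71783
→ bracket: p>=0.10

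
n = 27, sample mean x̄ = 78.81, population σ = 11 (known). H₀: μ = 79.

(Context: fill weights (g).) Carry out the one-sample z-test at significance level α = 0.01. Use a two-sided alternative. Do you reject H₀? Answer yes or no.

reject H₀: no

SE = σ/√n = 11/√27 = 2.1170
z = (x̄−μ₀)/SE = (78.81−79)/2.1170 = -0.0898
p-value (two-sided) = 0.92848
At α=0.01: p ≥ α → fail to reject H₀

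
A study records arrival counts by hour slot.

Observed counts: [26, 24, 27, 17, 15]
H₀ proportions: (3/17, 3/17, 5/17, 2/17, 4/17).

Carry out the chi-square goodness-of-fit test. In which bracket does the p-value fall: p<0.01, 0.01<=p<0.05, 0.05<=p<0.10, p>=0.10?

n = 109; E_i = n·p_i = [19.24, 19.24, 32.06, 12.82, 25.65]
χ² = (26−19.24)²/19.24 + (24−19.24)²/19.24 + (27−32.06)²/32.06 + (17−12.82)²/12.82 + (15−25.65)²/25.65 = 10.1378
df = 4
p-value (upper-tail) = 0.03817
→ bracket: 0.01<=p<0.05

p-value bracket: 0.01<=p<0.05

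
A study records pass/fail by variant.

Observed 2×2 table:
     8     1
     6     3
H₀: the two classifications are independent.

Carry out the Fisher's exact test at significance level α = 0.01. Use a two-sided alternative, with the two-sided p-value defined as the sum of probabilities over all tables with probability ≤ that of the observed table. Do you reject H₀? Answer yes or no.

Margins: r₁=9, r₂=9, c₁=14, c₂=4, n=18
p_obs = C(9,8)·C(9,6)/C(18,14); sum pmf over tables with pmf ≤ p_obs
p-value (two-sided) = 0.57647
At α=0.01: p ≥ α → fail to reject H₀

reject H₀: no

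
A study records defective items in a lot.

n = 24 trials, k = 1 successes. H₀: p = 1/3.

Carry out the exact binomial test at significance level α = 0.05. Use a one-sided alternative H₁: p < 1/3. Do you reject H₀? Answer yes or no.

reject H₀: yes

Exact binomial: n=24, k=1, p₀=1/3=0.3333
P(X≤1) from Σ C(n,i)·p₀^i·(1−p₀)^(n−i)
p-value (one-sided, H₁ less) = 0.00077
At α=0.05: p < α → reject H₀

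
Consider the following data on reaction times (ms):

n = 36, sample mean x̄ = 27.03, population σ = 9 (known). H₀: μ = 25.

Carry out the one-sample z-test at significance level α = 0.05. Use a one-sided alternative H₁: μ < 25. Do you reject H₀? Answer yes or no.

reject H₀: no

SE = σ/√n = 9/√36 = 1.5000
z = (x̄−μ₀)/SE = (27.03−25)/1.5000 = 1.3533
p-value (one-sided, H₁ less) = 0.91203
At α=0.05: p ≥ α → fail to reject H₀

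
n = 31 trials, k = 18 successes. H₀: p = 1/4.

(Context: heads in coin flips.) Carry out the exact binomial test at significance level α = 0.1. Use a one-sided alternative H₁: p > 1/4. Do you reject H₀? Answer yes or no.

reject H₀: yes

Exact binomial: n=31, k=18, p₀=1/4=0.2500
P(X≥18) from Σ C(n,i)·p₀^i·(1−p₀)^(n−i)
p-value (one-sided, H₁ greater) = 0.00009
At α=0.1: p < α → reject H₀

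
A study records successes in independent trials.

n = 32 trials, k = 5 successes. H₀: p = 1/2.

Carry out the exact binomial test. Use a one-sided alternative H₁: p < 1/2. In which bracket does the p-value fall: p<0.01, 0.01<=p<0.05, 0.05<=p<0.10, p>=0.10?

Exact binomial: n=32, k=5, p₀=1/2=0.5000
P(X≤5) from Σ C(n,i)·p₀^i·(1−p₀)^(n−i)
p-value (one-sided, H₁ less) = 0.00006
→ bracket: p<0.01

p-value bracket: p<0.01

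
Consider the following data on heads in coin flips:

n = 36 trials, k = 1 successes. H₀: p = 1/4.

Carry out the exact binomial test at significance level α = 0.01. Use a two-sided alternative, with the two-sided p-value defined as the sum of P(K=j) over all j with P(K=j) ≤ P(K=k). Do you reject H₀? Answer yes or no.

reject H₀: yes

Exact binomial: n=36, k=1, p₀=1/4=0.2500
P(X=j) = C(n,j)·p₀^j·(1−p₀)^(n−j); p = Σ P(X=j) over j with P(X=j) ≤ P(X=1)
p-value (two-sided) = 0.00074
At α=0.01: p < α → reject H₀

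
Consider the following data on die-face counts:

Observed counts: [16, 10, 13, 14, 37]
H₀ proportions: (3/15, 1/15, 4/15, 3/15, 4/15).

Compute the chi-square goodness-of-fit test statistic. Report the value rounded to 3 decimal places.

test statistic = 15.861

n = 90; E_i = n·p_i = [18.00, 6.00, 24.00, 18.00, 24.00]
χ² = (16−18.00)²/18.00 + (10−6.00)²/6.00 + (13−24.00)²/24.00 + (14−18.00)²/18.00 + (37−24.00)²/24.00 = 15.8611
df = 4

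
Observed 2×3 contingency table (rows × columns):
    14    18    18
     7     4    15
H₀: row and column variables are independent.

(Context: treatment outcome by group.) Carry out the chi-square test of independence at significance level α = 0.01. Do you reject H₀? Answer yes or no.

Row totals [50, 26], col totals [21, 22, 33], n=76
χ² = (14−13.82)²/13.82 + (18−14.47)²/14.47 + (18−21.71)²/21.71 + (7−7.18)²/7.18 + (4−7.53)²/7.53 + (15−11.29)²/11.29 = 4.3722
df = 2
p-value (upper-tail) = 0.11235
At α=0.01: p ≥ α → fail to reject H₀

reject H₀: no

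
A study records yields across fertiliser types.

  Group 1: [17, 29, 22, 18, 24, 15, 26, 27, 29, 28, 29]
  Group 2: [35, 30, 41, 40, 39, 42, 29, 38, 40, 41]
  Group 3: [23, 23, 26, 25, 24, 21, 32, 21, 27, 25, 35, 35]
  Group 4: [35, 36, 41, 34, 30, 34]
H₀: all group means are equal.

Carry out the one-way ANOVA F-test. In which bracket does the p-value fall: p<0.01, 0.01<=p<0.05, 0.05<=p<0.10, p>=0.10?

Group means [24.00, 37.50, 26.42, 35.00], grand mean 29.897
SSB = Σnᵢ(x̄ᵢ−x̄)² = 1262.173; SSW = ΣΣ(x−x̄ᵢ)² = 803.417
MSB = 1262.173/3 = 420.7244; MSW = 803.417/35 = 22.9548
F = MSB/MSW = 18.3284
df = (3, 35)
p-value (upper-tail) = 0.00000
→ bracket: p<0.01

p-value bracket: p<0.01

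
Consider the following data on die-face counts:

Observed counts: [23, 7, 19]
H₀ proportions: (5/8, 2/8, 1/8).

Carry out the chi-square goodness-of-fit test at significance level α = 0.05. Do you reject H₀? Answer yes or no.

n = 49; E_i = n·p_i = [30.62, 12.25, 6.12]
χ² = (23−30.62)²/30.62 + (7−12.25)²/12.25 + (19−6.12)²/6.12 = 31.2122
df = 2
p-value (upper-tail) = 0.00000
At α=0.05: p < α → reject H₀

reject H₀: yes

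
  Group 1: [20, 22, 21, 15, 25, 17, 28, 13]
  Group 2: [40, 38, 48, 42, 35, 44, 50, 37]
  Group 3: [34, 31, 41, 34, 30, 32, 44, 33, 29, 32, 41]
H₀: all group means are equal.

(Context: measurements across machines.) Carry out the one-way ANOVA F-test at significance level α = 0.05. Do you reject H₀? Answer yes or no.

reject H₀: yes

Group means [20.12, 41.75, 34.64], grand mean 32.444
SSB = Σnᵢ(x̄ᵢ−x̄)² = 1959.746; SSW = ΣΣ(x−x̄ᵢ)² = 626.920
MSB = 1959.746/2 = 979.8731; MSW = 626.920/24 = 26.1217
F = MSB/MSW = 37.5119
df = (2, 24)
p-value (upper-tail) = 0.00000
At α=0.05: p < α → reject H₀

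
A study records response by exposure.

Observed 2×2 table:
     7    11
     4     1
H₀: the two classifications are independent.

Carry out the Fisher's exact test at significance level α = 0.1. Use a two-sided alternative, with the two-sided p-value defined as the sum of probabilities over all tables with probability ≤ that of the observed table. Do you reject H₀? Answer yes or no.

reject H₀: no

Margins: r₁=18, r₂=5, c₁=11, c₂=12, n=23
p_obs = C(18,7)·C(5,4)/C(23,11); sum pmf over tables with pmf ≤ p_obs
p-value (two-sided) = 0.15495
At α=0.1: p ≥ α → fail to reject H₀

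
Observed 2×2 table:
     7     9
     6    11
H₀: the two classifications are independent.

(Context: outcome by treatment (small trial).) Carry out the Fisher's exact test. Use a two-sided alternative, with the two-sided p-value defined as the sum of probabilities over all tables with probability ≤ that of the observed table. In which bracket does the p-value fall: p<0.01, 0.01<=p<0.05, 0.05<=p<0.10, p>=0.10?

p-value bracket: p>=0.10

Margins: r₁=16, r₂=17, c₁=13, c₂=20, n=33
p_obs = C(16,7)·C(17,6)/C(33,13); sum pmf over tables with pmf ≤ p_obs
p-value (two-sided) = 0.72828
→ bracket: p>=0.10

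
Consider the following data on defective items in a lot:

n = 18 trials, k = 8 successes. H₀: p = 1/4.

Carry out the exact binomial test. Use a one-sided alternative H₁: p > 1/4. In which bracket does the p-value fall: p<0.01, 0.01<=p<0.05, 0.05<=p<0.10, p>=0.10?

Exact binomial: n=18, k=8, p₀=1/4=0.2500
P(X≥8) from Σ C(n,i)·p₀^i·(1−p₀)^(n−i)
p-value (one-sided, H₁ greater) = 0.05695
→ bracket: 0.05<=p<0.10

p-value bracket: 0.05<=p<0.10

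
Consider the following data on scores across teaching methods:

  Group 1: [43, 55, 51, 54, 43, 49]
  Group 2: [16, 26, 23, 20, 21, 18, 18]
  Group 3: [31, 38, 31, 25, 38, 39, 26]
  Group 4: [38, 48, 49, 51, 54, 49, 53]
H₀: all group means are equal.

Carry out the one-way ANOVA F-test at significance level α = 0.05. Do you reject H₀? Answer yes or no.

Group means [49.17, 20.29, 32.57, 48.86], grand mean 37.296
SSB = Σnᵢ(x̄ᵢ−x̄)² = 3962.796; SSW = ΣΣ(x−x̄ᵢ)² = 578.833
MSB = 3962.796/3 = 1320.9321; MSW = 578.833/23 = 25.1667
F = MSB/MSW = 52.4874
df = (3, 23)
p-value (upper-tail) = 0.00000
At α=0.05: p < α → reject H₀

reject H₀: yes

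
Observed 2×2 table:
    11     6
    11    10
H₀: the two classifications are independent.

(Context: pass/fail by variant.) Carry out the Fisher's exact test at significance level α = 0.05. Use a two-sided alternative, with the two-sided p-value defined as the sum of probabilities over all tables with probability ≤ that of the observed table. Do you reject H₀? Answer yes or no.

Margins: r₁=17, r₂=21, c₁=22, c₂=16, n=38
p_obs = C(17,11)·C(21,11)/C(38,22); sum pmf over tables with pmf ≤ p_obs
p-value (two-sided) = 0.52054
At α=0.05: p ≥ α → fail to reject H₀

reject H₀: no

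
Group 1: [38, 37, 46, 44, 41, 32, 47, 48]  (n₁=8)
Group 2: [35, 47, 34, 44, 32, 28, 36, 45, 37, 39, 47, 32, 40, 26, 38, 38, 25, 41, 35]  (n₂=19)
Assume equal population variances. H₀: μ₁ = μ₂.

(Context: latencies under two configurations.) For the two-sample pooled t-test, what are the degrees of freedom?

df = n₁ + n₂ − 2 = 8 + 19 − 2 = 25

degrees of freedom = 25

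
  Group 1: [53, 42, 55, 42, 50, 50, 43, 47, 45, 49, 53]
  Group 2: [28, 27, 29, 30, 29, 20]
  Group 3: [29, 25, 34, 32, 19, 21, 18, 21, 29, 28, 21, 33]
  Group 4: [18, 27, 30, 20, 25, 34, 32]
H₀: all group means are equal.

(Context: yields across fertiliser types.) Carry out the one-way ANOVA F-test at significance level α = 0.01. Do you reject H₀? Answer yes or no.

reject H₀: yes

Group means [48.09, 27.17, 25.83, 26.57], grand mean 33.000
SSB = Σnᵢ(x̄ᵢ−x̄)² = 3614.877; SSW = ΣΣ(x−x̄ᵢ)² = 857.123
MSB = 3614.877/3 = 1204.9589; MSW = 857.123/32 = 26.7851
F = MSB/MSW = 44.9862
df = (3, 32)
p-value (upper-tail) = 0.00000
At α=0.01: p < α → reject H₀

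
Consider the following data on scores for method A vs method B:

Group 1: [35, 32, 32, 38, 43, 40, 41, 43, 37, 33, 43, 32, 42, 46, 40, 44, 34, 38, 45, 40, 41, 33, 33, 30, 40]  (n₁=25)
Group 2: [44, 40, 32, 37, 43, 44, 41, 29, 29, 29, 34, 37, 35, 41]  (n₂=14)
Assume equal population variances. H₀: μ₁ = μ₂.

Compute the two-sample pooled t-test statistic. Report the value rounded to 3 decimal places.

test statistic = 0.836

x̄₁=38.200, s₁=4.770, n₁=25
x̄₂=36.786, s₂=5.577, n₂=14
s_p² = [24·4.770² + 13·5.577²]/37 = 25.6853
SE = √(s_p²·(1/25+1/14)) = 1.6918
t = (38.200−36.786)/1.6918 = 0.8360
df = 37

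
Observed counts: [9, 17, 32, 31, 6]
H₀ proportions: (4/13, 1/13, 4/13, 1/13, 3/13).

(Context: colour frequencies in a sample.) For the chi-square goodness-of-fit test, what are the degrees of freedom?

df = k − 1 = 5 − 1 = 4

degrees of freedom = 4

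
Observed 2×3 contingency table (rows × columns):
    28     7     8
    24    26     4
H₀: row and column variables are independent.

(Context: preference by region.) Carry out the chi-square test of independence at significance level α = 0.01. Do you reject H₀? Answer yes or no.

Row totals [43, 54], col totals [52, 33, 12], n=97
χ² = (28−23.05)²/23.05 + (7−14.63)²/14.63 + (8−5.32)²/5.32 + (24−28.95)²/28.95 + (26−18.37)²/18.37 + (4−6.68)²/6.68 = 11.4806
df = 2
p-value (upper-tail) = 0.00321
At α=0.01: p < α → reject H₀

reject H₀: yes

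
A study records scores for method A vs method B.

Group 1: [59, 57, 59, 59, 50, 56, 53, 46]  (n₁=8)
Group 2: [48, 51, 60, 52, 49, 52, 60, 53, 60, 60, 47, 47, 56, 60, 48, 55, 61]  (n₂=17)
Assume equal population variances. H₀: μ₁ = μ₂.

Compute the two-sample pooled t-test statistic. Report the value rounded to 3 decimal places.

x̄₁=54.875, s₁=4.824, n₁=8
x̄₂=54.059, s₂=5.285, n₂=17
s_p² = [7·4.824² + 16·5.285²]/23 = 26.5137
SE = √(s_p²·(1/8+1/17)) = 2.2077
t = (54.875−54.059)/2.2077 = 0.3697
df = 23

test statistic = 0.370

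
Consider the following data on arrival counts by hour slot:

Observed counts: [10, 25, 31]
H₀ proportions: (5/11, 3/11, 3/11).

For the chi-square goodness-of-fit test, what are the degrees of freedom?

df = k − 1 = 3 − 1 = 2

degrees of freedom = 2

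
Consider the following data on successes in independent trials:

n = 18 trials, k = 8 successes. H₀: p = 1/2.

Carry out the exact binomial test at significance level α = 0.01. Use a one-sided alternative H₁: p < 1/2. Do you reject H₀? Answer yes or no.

reject H₀: no

Exact binomial: n=18, k=8, p₀=1/2=0.5000
P(X≤8) from Σ C(n,i)·p₀^i·(1−p₀)^(n−i)
p-value (one-sided, H₁ less) = 0.40726
At α=0.01: p ≥ α → fail to reject H₀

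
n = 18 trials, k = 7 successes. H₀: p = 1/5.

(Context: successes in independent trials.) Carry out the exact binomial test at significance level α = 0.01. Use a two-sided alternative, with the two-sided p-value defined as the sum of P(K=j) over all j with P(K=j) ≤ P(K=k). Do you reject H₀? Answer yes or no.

reject H₀: no

Exact binomial: n=18, k=7, p₀=1/5=0.2000
P(X=j) = C(n,j)·p₀^j·(1−p₀)^(n−j); p = Σ P(X=j) over j with P(X=j) ≤ P(X=7)
p-value (two-sided) = 0.06929
At α=0.01: p ≥ α → fail to reject H₀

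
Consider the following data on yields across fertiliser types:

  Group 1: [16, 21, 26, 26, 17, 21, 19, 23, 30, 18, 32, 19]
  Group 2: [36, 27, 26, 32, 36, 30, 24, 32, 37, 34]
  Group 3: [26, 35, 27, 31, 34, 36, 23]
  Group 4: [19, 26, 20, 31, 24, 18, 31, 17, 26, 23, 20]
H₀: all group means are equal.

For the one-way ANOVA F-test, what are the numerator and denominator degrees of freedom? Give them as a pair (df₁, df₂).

k = 4 groups, N = 40 total
df = (k−1, N−k) = (4−1, 40−4) = (3, 36)

degrees of freedom = [3, 36]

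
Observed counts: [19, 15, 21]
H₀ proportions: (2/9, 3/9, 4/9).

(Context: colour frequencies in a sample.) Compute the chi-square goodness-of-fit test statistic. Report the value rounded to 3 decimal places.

n = 55; E_i = n·p_i = [12.22, 18.33, 24.44]
χ² = (19−12.22)²/12.22 + (15−18.33)²/18.33 + (21−24.44)²/24.44 = 4.8500
df = 2

test statistic = 4.850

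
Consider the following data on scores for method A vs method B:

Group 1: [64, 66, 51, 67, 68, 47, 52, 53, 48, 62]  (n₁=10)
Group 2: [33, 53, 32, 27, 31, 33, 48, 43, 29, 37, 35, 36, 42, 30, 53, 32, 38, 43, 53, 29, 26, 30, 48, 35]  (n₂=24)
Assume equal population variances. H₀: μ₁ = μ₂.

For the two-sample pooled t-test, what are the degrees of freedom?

degrees of freedom = 32

df = n₁ + n₂ − 2 = 10 + 24 − 2 = 32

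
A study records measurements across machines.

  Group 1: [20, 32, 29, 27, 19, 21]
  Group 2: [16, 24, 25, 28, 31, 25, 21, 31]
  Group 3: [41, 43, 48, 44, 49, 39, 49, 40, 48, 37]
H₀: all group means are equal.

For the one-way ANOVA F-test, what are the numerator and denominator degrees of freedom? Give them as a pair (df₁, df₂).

k = 3 groups, N = 24 total
df = (k−1, N−k) = (3−1, 24−3) = (2, 21)

degrees of freedom = [2, 21]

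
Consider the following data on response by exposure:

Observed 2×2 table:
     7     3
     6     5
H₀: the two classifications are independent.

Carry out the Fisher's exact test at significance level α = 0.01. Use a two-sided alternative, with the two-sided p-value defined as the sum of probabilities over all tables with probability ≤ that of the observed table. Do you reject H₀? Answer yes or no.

reject H₀: no

Margins: r₁=10, r₂=11, c₁=13, c₂=8, n=21
p_obs = C(10,7)·C(11,6)/C(21,13); sum pmf over tables with pmf ≤ p_obs
p-value (two-sided) = 0.65944
At α=0.01: p ≥ α → fail to reject H₀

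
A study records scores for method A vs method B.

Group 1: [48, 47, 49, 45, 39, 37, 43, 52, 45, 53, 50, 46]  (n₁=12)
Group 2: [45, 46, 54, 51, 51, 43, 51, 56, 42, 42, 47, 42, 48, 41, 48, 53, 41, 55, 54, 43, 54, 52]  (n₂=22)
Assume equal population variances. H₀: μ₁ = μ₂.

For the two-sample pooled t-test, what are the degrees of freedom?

df = n₁ + n₂ − 2 = 12 + 22 − 2 = 32

degrees of freedom = 32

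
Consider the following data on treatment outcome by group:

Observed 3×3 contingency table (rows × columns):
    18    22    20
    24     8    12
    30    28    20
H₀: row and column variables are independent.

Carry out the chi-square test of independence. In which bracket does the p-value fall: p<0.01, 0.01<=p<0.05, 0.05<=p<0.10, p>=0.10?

p-value bracket: 0.05<=p<0.10

Row totals [60, 44, 78], col totals [72, 58, 52], n=182
χ² = (18−23.74)²/23.74 + (22−19.12)²/19.12 + (20−17.14)²/17.14 + (24−17.41)²/17.41 + (8−14.02)²/14.02 + (12−12.57)²/12.57 + (30−30.86)²/30.86 + (28−24.86)²/24.86 + (20−22.29)²/22.29 = 8.0613
df = 4
p-value (upper-tail) = 0.08936
→ bracket: 0.05<=p<0.10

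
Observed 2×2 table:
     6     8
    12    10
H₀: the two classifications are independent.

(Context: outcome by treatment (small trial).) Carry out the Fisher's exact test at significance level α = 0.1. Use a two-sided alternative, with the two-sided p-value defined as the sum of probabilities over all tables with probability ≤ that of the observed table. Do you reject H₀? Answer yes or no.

Margins: r₁=14, r₂=22, c₁=18, c₂=18, n=36
p_obs = C(14,6)·C(22,12)/C(36,18); sum pmf over tables with pmf ≤ p_obs
p-value (two-sided) = 0.73322
At α=0.1: p ≥ α → fail to reject H₀

reject H₀: no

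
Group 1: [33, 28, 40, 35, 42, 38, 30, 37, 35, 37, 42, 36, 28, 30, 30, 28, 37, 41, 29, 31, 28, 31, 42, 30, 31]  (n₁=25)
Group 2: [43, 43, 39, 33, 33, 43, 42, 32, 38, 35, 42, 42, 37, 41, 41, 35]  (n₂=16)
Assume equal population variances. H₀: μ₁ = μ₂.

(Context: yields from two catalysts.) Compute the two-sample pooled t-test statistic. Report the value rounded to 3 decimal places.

x̄₁=33.960, s₁=4.945, n₁=25
x̄₂=38.688, s₂=3.995, n₂=16
s_p² = [24·4.945² + 15·3.995²]/39 = 21.1897
SE = √(s_p²·(1/25+1/16)) = 1.4738
t = (33.960−38.688)/1.4738 = -3.2078
df = 39

test statistic = -3.208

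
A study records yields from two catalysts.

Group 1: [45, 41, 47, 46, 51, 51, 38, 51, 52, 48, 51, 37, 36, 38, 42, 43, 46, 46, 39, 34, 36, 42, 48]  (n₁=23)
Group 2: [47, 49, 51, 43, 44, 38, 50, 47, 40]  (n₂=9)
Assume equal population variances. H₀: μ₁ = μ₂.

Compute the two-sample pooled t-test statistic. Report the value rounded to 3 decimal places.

x̄₁=43.826, s₁=5.662, n₁=23
x̄₂=45.444, s₂=4.503, n₂=9
s_p² = [22·5.662² + 8·4.503²]/30 = 28.9176
SE = √(s_p²·(1/23+1/9)) = 2.1143
t = (43.826−45.444)/2.1143 = -0.7654
df = 30

test statistic = -0.765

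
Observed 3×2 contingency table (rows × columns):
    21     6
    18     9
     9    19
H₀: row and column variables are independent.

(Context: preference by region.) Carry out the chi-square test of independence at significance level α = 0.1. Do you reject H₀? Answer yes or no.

Row totals [27, 27, 28], col totals [48, 34], n=82
χ² = (21−15.80)²/15.80 + (6−11.20)²/11.20 + (18−15.80)²/15.80 + (9−11.20)²/11.20 + (9−16.39)²/16.39 + (19−11.61)²/11.61 = 12.8903
df = 2
p-value (upper-tail) = 0.00159
At α=0.1: p < α → reject H₀

reject H₀: yes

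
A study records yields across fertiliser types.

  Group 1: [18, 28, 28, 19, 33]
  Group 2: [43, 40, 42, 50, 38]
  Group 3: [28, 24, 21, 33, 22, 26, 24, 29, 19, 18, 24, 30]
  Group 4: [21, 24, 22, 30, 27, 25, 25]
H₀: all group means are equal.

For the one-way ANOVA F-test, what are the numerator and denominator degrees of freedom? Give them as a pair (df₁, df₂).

degrees of freedom = [3, 25]

k = 4 groups, N = 29 total
df = (k−1, N−k) = (4−1, 29−4) = (3, 25)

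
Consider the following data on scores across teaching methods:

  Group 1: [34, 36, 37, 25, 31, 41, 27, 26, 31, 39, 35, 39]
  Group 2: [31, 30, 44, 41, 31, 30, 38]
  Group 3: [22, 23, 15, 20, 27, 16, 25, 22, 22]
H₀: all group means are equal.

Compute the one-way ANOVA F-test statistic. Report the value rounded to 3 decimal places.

Group means [33.42, 35.00, 21.33], grand mean 29.929
SSB = Σnᵢ(x̄ᵢ−x̄)² = 990.940; SSW = ΣΣ(x−x̄ᵢ)² = 648.917
MSB = 990.940/2 = 495.4702; MSW = 648.917/25 = 25.9567
F = MSB/MSW = 19.0884
df = (2, 25)

test statistic = 19.088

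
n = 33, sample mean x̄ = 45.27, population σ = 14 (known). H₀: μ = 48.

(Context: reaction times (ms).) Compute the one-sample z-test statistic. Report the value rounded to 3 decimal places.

test statistic = -1.120

SE = σ/√n = 14/√33 = 2.4371
z = (x̄−μ₀)/SE = (45.27−48)/2.4371 = -1.1202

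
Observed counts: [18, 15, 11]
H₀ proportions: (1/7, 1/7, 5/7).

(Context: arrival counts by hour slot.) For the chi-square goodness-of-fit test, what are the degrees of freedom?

degrees of freedom = 2

df = k − 1 = 3 − 1 = 2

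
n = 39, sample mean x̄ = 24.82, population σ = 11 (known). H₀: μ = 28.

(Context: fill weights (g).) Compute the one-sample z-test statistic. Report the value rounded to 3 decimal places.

test statistic = -1.805

SE = σ/√n = 11/√39 = 1.7614
z = (x̄−μ₀)/SE = (24.82−28)/1.7614 = -1.8054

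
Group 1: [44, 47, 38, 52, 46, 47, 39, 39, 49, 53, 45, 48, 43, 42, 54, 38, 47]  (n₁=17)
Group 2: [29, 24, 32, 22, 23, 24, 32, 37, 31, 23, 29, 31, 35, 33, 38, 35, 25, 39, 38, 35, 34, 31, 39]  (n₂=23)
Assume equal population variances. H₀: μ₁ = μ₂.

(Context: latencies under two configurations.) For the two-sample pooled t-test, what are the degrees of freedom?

df = n₁ + n₂ − 2 = 17 + 23 − 2 = 38

degrees of freedom = 38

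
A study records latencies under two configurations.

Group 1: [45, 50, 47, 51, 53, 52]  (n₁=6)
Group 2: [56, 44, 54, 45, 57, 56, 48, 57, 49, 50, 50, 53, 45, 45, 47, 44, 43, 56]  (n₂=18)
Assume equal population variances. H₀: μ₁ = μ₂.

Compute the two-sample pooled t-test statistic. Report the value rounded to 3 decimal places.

x̄₁=49.667, s₁=3.077, n₁=6
x̄₂=49.944, s₂=5.093, n₂=18
s_p² = [5·3.077² + 17·5.093²]/22 = 22.1944
SE = √(s_p²·(1/6+1/18)) = 2.2208
t = (49.667−49.944)/2.2208 = -0.1251
df = 22

test statistic = -0.125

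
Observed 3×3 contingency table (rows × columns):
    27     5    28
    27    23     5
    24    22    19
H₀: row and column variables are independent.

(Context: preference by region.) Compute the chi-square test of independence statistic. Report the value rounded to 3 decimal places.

test statistic = 28.036

Row totals [60, 55, 65], col totals [78, 50, 52], n=180
χ² = (27−26.00)²/26.00 + (5−16.67)²/16.67 + (28−17.33)²/17.33 + (27−23.83)²/23.83 + (23−15.28)²/15.28 + (5−15.89)²/15.89 + (24−28.17)²/28.17 + (22−18.06)²/18.06 + (19−18.78)²/18.78 = 28.0362
df = 4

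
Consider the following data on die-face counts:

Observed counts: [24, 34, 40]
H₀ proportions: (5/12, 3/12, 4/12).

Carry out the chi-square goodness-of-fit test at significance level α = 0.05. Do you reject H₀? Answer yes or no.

reject H₀: yes

n = 98; E_i = n·p_i = [40.83, 24.50, 32.67]
χ² = (24−40.83)²/40.83 + (34−24.50)²/24.50 + (40−32.67)²/32.67 = 12.2694
df = 2
p-value (upper-tail) = 0.00217
At α=0.05: p < α → reject H₀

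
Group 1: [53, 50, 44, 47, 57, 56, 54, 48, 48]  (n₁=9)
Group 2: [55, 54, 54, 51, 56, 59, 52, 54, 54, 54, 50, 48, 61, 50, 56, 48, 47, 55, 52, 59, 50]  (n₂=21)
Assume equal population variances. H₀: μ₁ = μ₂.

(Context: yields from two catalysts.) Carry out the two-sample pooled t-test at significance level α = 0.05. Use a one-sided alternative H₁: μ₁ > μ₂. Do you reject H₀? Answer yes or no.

x̄₁=50.778, s₁=4.438, n₁=9
x̄₂=53.286, s₂=3.770, n₂=21
s_p² = [8·4.438² + 20·3.770²]/28 = 15.7800
SE = √(s_p²·(1/9+1/21)) = 1.5826
t = (50.778−53.286)/1.5826 = -1.5846
df = 28
p-value (one-sided, H₁ greater) = 0.93786
At α=0.05: p ≥ α → fail to reject H₀

reject H₀: no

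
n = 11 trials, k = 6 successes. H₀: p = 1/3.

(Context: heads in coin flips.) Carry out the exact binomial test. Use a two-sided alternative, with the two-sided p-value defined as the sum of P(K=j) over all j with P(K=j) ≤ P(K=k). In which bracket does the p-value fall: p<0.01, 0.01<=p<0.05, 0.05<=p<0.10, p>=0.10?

Exact binomial: n=11, k=6, p₀=1/3=0.3333
P(X=j) = C(n,j)·p₀^j·(1−p₀)^(n−j); p = Σ P(X=j) over j with P(X=j) ≤ P(X=6)
p-value (two-sided) = 0.19723
→ bracket: p>=0.10

p-value bracket: p>=0.10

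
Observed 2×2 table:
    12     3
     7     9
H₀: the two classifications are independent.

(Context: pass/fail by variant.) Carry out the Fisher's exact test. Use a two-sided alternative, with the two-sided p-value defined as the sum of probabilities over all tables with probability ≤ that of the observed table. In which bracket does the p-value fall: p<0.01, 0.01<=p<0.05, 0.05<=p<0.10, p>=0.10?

Margins: r₁=15, r₂=16, c₁=19, c₂=12, n=31
p_obs = C(15,12)·C(16,7)/C(31,19); sum pmf over tables with pmf ≤ p_obs
p-value (two-sided) = 0.06589
→ bracket: 0.05<=p<0.10

p-value bracket: 0.05<=p<0.10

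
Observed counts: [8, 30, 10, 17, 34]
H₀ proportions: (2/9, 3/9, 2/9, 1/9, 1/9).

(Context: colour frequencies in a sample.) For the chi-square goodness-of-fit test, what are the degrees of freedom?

degrees of freedom = 4

df = k − 1 = 5 − 1 = 4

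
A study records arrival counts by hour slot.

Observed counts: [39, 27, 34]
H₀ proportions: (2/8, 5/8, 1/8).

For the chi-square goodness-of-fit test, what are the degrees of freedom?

df = k − 1 = 3 − 1 = 2

degrees of freedom = 2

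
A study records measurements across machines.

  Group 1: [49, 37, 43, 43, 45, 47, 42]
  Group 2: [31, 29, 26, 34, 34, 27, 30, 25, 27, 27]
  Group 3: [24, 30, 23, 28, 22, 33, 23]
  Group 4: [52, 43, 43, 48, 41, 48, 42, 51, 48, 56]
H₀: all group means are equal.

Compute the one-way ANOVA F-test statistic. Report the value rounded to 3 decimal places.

test statistic = 55.737

Group means [43.71, 29.00, 26.14, 47.20], grand mean 36.794
SSB = Σnᵢ(x̄ᵢ−x̄)² = 2819.673; SSW = ΣΣ(x−x̄ᵢ)² = 505.886
MSB = 2819.673/3 = 939.8910; MSW = 505.886/30 = 16.8629
F = MSB/MSW = 55.7374
df = (3, 30)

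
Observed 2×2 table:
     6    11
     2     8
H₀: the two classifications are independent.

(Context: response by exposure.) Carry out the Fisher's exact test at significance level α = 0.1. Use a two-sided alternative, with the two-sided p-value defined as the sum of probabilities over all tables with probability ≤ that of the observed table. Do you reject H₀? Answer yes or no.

Margins: r₁=17, r₂=10, c₁=8, c₂=19, n=27
p_obs = C(17,6)·C(10,2)/C(27,8); sum pmf over tables with pmf ≤ p_obs
p-value (two-sided) = 0.66552
At α=0.1: p ≥ α → fail to reject H₀

reject H₀: no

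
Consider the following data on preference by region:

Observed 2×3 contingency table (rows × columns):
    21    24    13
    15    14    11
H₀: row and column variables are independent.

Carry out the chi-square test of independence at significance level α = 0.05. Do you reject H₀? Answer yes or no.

reject H₀: no

Row totals [58, 40], col totals [36, 38, 24], n=98
χ² = (21−21.31)²/21.31 + (24−22.49)²/22.49 + (13−14.20)²/14.20 + (15−14.69)²/14.69 + (14−15.51)²/15.51 + (11−9.80)²/9.80 = 0.5093
df = 2
p-value (upper-tail) = 0.77519
At α=0.05: p ≥ α → fail to reject H₀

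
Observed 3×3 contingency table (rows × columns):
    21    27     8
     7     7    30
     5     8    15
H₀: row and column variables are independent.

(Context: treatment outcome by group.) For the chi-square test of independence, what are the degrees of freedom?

degrees of freedom = 4

df = (r−1)(c−1) = (3−1)·(3−1) = 4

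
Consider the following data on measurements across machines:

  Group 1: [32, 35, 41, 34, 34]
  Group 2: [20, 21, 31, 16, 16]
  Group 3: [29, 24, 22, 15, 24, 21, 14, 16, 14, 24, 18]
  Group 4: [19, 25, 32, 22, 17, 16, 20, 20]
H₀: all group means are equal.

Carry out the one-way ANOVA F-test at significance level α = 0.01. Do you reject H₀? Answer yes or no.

reject H₀: yes

Group means [35.20, 20.80, 20.09, 21.38], grand mean 23.172
SSB = Σnᵢ(x̄ᵢ−x̄)² = 881.754; SSW = ΣΣ(x−x̄ᵢ)² = 632.384
MSB = 881.754/3 = 293.9179; MSW = 632.384/25 = 25.2954
F = MSB/MSW = 11.6194
df = (3, 25)
p-value (upper-tail) = 0.00006
At α=0.01: p < α → reject H₀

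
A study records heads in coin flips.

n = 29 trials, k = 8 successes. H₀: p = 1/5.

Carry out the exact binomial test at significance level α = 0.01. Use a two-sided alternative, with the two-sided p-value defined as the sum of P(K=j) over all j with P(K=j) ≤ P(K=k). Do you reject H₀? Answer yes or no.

Exact binomial: n=29, k=8, p₀=1/5=0.2000
P(X=j) = C(n,j)·p₀^j·(1−p₀)^(n−j); p = Σ P(X=j) over j with P(X=j) ≤ P(X=8)
p-value (two-sided) = 0.35011
At α=0.01: p ≥ α → fail to reject H₀

reject H₀: no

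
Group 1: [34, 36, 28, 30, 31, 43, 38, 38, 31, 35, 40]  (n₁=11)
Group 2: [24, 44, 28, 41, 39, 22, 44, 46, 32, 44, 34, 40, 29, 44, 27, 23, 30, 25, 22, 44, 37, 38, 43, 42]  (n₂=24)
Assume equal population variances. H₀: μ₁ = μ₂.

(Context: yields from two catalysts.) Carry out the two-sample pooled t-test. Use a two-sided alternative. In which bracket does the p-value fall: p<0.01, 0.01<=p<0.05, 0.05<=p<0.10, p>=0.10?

p-value bracket: p>=0.10

x̄₁=34.909, s₁=4.636, n₁=11
x̄₂=35.083, s₂=8.382, n₂=24
s_p² = [10·4.636² + 23·8.382²]/33 = 55.4770
SE = √(s_p²·(1/11+1/24)) = 2.7120
t = (34.909−35.083)/2.7120 = -0.0642
df = 33
p-value (two-sided) = 0.94916
→ bracket: p>=0.10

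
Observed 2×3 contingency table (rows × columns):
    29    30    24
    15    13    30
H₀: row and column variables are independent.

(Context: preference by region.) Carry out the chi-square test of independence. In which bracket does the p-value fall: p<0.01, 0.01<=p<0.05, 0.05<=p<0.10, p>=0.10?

Row totals [83, 58], col totals [44, 43, 54], n=141
χ² = (29−25.90)²/25.90 + (30−25.31)²/25.31 + (24−31.79)²/31.79 + (15−18.10)²/18.10 + (13−17.69)²/17.69 + (30−22.21)²/22.21 = 7.6500
df = 2
p-value (upper-tail) = 0.02182
→ bracket: 0.01<=p<0.05

p-value bracket: 0.01<=p<0.05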